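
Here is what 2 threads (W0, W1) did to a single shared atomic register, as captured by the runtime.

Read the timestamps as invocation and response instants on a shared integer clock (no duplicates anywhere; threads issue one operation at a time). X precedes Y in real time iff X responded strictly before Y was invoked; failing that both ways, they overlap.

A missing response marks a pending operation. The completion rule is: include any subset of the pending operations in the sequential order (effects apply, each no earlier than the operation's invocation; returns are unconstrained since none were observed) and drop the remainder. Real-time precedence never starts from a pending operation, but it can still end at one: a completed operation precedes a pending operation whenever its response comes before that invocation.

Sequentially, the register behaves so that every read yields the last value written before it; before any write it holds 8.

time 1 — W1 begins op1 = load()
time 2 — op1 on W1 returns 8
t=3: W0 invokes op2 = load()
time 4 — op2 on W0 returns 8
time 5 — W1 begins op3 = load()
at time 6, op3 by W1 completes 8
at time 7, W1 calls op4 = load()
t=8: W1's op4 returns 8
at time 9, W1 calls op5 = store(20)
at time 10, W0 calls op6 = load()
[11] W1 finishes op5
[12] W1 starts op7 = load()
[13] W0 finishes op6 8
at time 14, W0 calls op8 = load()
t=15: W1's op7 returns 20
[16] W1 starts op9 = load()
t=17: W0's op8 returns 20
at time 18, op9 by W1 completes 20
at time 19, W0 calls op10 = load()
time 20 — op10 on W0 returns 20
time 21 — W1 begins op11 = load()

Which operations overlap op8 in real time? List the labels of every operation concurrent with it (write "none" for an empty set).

op8 runs from 14 to 17; window-overlapping ops are concurrent
op1 [1,2]: before
op2 [3,4]: before
op3 [5,6]: before
op4 [7,8]: before
op5 [9,11]: before
op6 [10,13]: before
op7 [12,15]: concurrent
op9 [16,18]: concurrent
op10 [19,20]: after
op11 [21,…): after

op7, op9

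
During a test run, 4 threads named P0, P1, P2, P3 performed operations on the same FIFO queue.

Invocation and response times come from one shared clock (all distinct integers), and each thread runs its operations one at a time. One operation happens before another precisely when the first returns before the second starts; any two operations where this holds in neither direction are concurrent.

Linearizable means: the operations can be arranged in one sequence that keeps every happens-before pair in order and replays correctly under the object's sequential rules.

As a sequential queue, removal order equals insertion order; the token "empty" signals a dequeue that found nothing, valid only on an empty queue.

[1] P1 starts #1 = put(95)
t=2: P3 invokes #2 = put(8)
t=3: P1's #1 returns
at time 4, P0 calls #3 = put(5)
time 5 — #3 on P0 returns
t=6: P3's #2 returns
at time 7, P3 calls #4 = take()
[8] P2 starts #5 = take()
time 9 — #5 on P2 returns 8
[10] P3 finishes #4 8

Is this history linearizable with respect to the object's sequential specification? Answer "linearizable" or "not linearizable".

not linearizable

events 1..9 are fine; event 10 — the response of #4 at time 10 — makes the prefix non-linearizable
the 5 completed operations admit 6 real-time orders; each fails the FIFO queue replay
e.g. #1, #2, #3, #4, #5: illegal at step 4, since #4 take() → 8 cannot apply there
e.g. #1, #2, #3, #5, #4: illegal at step 4, since #5 take() → 8 cannot apply there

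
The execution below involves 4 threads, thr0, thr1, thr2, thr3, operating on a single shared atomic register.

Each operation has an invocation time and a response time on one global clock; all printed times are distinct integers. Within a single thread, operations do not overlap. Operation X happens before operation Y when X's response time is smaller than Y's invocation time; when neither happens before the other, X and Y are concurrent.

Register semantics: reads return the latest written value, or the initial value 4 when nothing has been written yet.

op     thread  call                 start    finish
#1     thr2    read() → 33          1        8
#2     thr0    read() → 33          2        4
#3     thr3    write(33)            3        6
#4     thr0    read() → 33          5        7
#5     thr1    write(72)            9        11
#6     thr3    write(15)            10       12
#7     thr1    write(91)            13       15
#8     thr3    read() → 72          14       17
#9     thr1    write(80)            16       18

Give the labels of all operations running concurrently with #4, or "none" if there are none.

#1, #3

#4 spans [5,7]; an op avoiding the whole window 5..7 is ordered, any other is concurrent
#1 [1,8]: concurrent
#2 [2,4]: before
#3 [3,6]: concurrent
#5 [9,11]: after
#6 [10,12]: after
#7 [13,15]: after
#8 [14,17]: after
#9 [16,18]: after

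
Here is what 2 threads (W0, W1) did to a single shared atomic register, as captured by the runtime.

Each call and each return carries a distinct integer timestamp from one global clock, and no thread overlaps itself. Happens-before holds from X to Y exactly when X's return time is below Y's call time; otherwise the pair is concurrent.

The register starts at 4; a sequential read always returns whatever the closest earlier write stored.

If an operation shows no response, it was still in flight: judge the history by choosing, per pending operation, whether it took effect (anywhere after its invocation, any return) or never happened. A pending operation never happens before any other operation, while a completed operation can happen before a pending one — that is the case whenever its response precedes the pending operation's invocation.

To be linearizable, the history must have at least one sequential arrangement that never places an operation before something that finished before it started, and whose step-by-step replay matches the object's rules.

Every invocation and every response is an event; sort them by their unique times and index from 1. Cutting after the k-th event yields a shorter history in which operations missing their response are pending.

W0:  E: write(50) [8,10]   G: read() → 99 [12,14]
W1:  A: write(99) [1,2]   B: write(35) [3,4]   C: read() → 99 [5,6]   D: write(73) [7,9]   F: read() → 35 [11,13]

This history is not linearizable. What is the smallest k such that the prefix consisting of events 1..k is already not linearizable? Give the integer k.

6

events 1..5 are still linearizable — one witness is A, B:
step 1: A write(99) — value 99
step 2: B write(35) — value 35
at event 6 (C's time-6 response) nothing linearizes any more
take A, B, C: step 3 already fails, because C read() → 99 cannot occur there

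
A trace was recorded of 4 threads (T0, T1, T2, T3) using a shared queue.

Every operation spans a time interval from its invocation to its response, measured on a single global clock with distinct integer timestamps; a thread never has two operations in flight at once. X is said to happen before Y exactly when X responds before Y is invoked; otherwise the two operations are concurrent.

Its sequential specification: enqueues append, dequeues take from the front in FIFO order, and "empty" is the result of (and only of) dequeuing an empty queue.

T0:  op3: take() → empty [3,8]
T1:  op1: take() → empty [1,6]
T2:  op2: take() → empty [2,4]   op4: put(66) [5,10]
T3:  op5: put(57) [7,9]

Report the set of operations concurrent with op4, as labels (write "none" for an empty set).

op1, op3, op5

op4 runs from 5 to 10; window-overlapping ops are concurrent
op1 [1,6]: concurrent
op2 [2,4]: before
op3 [3,8]: concurrent
op5 [7,9]: concurrent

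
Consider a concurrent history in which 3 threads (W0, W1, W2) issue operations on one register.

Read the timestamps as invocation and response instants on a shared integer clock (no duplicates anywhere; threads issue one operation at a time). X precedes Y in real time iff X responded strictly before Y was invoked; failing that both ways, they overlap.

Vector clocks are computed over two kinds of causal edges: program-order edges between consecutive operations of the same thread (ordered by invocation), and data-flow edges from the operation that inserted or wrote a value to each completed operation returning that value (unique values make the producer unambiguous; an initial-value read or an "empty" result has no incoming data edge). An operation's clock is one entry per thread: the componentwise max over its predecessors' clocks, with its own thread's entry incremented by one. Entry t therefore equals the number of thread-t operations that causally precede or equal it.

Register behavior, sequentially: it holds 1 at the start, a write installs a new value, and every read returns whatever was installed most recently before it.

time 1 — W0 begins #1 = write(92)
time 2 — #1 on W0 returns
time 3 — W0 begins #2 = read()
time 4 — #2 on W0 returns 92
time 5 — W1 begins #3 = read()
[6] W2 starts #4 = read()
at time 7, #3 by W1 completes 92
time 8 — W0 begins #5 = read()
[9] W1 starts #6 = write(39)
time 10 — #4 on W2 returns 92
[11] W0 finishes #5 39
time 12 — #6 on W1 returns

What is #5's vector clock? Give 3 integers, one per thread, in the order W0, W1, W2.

(3, 2, 0)

#1 (invocation 1): nothing precedes it; W0's component alone gives (1, 0, 0)
#4 (invocation 6): componentwise max over VC(#1)=(1, 0, 0), +1 at W2, giving (1, 0, 1)
#3 (invocation 5): componentwise max over VC(#1)=(1, 0, 0), +1 at W1, giving (1, 1, 0)
#2 (invocation 3): componentwise max over VC(#1)=(1, 0, 0), +1 at W0, giving (2, 0, 0)
#6 (invocation 9): componentwise max over VC(#3)=(1, 1, 0), +1 at W1, giving (1, 2, 0)
#5 (invocation 8): componentwise max over VC(#2)=(2, 0, 0), VC(#6)=(1, 2, 0), +1 at W0, giving (3, 2, 0)
target: VC(#5) = (3, 2, 0)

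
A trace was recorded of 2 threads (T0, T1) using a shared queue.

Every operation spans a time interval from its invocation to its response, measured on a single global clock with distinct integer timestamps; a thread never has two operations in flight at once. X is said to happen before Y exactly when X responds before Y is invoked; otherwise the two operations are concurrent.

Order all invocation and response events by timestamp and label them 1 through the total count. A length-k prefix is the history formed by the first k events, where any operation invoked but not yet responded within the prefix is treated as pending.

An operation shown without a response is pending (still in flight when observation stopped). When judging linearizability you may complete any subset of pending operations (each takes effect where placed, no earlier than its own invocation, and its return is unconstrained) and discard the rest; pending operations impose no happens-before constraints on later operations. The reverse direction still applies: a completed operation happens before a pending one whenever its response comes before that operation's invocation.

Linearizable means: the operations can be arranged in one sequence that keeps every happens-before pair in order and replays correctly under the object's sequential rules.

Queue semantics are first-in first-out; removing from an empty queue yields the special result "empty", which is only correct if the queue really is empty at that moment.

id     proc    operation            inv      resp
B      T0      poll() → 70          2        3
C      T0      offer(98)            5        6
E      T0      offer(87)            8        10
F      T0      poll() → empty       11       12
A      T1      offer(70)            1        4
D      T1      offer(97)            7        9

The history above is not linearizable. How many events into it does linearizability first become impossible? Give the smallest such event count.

12

events 1..11 are linearizable, e.g. via A, B, C, D, E:
step 1: A offer(70) — queue <70>
step 2: B poll() → 70 — queue <>
step 3: C offer(98) — queue <98>
step 4: D offer(97) — queue <98,97>
step 5: E offer(87) — queue <98,97,87>
include event 12 — F responding at 12 — and every candidate order breaks
one such order, A, B, C, D, E, F, breaks at step 6 where F poll() → empty is illegal
one such order, A, B, C, E, D, F, breaks at step 6 where F poll() → empty is illegal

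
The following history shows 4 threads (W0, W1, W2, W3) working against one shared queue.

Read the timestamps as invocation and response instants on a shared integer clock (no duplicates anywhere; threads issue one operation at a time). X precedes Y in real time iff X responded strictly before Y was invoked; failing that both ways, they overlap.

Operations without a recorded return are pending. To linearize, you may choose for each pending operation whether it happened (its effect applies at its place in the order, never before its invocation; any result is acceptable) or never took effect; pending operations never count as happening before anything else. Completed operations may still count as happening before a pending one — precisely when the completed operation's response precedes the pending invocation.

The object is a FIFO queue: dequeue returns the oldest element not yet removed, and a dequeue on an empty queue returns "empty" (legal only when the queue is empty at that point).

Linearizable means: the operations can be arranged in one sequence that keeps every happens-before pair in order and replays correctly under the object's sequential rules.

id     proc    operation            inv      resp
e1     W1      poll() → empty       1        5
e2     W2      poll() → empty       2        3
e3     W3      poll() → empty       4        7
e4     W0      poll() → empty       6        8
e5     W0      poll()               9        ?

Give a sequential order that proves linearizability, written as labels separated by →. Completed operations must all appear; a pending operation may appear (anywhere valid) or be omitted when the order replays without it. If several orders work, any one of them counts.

1. e1 poll() → empty, leaving queue <>
2. e2 poll() → empty, leaving queue <>
3. e3 poll() → empty, leaving queue <>
4. e4 poll() → empty, leaving queue <>

e1 → e2 → e3 → e4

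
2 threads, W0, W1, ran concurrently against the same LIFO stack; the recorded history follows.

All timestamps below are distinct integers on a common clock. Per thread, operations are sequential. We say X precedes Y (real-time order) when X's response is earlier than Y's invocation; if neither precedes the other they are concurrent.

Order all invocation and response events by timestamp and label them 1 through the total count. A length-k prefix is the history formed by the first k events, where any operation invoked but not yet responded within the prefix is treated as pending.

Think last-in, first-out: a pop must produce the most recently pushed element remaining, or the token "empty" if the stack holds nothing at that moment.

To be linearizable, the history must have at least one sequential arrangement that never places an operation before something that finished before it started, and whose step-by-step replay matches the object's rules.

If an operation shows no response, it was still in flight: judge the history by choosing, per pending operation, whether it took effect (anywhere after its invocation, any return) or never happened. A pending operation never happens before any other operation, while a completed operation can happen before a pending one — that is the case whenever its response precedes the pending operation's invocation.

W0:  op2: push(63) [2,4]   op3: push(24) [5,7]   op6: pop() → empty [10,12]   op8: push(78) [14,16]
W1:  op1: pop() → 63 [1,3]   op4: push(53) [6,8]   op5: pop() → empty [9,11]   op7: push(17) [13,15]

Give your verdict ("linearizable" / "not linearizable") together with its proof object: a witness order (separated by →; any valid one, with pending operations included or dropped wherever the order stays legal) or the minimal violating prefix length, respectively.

not linearizable — minimal violating prefix: 11 events

cut after 10 events: linearizable; cut after 11 events (op5 responds, time 11): not linearizable
all 4 real-time-respecting orders fail — 5 completed LIFO stack operations, no legal replay
include/drop combinations of the 1 pending operation (op6) were all tried; none helps
e.g. op1, op2, op3, op4, op5 (pending dropped): illegal at step 1, since op1 pop() → 63 cannot apply there
e.g. op1, op2, op4, op3, op5 (pending dropped): illegal at step 1, since op1 pop() → 63 cannot apply there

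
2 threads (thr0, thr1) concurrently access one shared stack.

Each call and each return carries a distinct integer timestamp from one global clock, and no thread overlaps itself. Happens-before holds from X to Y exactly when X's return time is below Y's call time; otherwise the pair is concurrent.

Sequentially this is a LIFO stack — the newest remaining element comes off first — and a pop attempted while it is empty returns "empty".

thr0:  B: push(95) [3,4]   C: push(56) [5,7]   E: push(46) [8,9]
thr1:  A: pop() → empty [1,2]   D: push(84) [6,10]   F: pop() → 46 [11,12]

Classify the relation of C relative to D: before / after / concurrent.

concurrent

C spans [5,7], D spans [6,10]
the intervals overlap in both directions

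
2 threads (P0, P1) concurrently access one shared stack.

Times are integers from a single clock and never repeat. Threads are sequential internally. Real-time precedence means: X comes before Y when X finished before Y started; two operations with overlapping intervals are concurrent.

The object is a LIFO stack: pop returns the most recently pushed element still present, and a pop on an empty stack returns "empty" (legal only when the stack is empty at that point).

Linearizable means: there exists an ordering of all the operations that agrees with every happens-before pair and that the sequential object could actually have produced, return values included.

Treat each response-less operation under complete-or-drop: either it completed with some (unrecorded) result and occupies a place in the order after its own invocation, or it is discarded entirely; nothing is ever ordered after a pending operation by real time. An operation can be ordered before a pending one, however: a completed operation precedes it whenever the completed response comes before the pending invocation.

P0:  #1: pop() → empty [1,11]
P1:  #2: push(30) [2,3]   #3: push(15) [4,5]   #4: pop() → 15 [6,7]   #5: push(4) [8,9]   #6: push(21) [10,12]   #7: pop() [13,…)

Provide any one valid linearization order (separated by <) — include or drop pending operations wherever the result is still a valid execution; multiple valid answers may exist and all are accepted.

#1 < #2 < #3 < #4 < #5 < #6

1. #1 pop() → empty, leaving stack <>
2. #2 push(30), leaving stack <30>
3. #3 push(15), leaving stack <30,15>
4. #4 pop() → 15, leaving stack <30>
5. #5 push(4), leaving stack <30,4>
6. #6 push(21), leaving stack <30,4,21>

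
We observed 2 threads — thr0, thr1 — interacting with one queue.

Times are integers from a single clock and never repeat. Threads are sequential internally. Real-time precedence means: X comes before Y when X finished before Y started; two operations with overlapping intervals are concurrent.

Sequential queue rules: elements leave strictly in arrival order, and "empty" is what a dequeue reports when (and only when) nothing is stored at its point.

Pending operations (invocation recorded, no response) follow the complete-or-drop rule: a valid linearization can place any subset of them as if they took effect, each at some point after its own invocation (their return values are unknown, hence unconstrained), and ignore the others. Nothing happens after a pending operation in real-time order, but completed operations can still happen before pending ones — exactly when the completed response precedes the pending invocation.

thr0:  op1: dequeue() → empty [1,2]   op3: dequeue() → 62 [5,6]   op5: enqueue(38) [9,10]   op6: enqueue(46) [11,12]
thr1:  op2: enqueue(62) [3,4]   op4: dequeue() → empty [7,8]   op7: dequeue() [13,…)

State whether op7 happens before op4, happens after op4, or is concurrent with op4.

after

op7 spans [13,…), op4 spans [7,8]
resp(op4)=8 < inv(op7)=13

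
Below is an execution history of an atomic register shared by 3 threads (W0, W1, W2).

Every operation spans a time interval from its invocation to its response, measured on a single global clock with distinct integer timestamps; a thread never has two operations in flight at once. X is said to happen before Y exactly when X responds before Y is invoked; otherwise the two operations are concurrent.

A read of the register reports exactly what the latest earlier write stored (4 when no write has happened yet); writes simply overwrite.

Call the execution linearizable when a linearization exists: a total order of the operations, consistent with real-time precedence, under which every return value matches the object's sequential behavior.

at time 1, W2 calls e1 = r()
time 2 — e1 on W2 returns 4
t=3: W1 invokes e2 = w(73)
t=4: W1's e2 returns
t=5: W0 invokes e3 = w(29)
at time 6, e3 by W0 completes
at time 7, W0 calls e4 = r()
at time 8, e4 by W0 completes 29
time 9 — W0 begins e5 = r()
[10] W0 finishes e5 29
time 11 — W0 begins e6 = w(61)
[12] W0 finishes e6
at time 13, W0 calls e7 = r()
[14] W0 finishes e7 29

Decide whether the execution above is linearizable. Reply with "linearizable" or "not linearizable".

already the first 14 events (up to e7's response at time 14) admit no linearization; the first 13 still do
one real-time candidate order over the 7 completed operations — the atomic register replay rejects it
one such order, e1, e2, e3, e4, e5, e6, e7, breaks at step 7 where e7 r() → 29 is illegal

not linearizable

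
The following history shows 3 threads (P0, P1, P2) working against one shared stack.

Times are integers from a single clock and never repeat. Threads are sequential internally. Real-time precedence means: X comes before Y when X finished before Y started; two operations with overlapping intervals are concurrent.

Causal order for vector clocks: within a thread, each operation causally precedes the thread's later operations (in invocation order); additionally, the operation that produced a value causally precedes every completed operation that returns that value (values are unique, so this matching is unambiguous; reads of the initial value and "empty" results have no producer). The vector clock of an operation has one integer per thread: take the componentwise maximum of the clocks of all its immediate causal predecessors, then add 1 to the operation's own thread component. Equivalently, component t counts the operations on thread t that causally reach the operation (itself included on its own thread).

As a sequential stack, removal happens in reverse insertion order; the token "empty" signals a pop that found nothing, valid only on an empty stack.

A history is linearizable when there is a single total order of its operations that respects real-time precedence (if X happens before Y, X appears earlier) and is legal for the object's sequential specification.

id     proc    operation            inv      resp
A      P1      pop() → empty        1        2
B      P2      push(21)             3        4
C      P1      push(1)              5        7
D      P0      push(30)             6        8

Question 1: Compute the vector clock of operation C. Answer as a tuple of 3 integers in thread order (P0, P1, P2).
no predecessors for B (invoked 3): P2 increments from zero → (0, 0, 1)
no predecessors for A (invoked 1): P1 increments from zero → (0, 1, 0)
no predecessors for D (invoked 6): P0 increments from zero → (1, 0, 0)
C, invoked 5, takes VC(A)=(0, 1, 0) under max, adds 1 for P1 → (0, 2, 0)
target: VC(C) = (0, 2, 0)

(0, 2, 0)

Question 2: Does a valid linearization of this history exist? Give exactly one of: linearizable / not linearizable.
witness order: A, B, C, D
step 1: A pop() → empty — stack <>
step 2: B push(21) — stack <21>
step 3: C push(1) — stack <21,1>
step 4: D push(30) — stack <21,1,30>

linearizable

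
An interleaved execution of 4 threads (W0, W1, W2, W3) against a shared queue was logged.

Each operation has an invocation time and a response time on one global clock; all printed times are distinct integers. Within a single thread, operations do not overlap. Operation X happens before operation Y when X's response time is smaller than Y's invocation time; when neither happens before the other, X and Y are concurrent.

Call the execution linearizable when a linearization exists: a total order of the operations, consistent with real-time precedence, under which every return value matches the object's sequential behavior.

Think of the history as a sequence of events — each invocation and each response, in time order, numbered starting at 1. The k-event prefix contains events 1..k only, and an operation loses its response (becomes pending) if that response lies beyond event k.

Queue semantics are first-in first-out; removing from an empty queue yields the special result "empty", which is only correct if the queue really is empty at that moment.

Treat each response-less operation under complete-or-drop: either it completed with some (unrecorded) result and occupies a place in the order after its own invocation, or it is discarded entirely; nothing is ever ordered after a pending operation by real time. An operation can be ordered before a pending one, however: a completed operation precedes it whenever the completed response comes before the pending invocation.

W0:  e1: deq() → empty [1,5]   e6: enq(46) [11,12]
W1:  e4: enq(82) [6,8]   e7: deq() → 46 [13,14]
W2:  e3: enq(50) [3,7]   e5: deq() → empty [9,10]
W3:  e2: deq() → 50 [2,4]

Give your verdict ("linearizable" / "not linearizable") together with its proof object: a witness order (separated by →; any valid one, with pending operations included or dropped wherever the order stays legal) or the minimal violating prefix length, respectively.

through event 9 a valid linearization exists; event 10 (e5 responding at time 10) ends that
real-time-consistent orders of the 5 completed operations: 8 — all fail the queue replay
e.g. e1, e2, e3, e4, e5: illegal at step 2, since e2 deq() → 50 cannot apply there
e.g. e1, e2, e4, e3, e5: illegal at step 2, since e2 deq() → 50 cannot apply there

not linearizable — minimal violating prefix: 10 events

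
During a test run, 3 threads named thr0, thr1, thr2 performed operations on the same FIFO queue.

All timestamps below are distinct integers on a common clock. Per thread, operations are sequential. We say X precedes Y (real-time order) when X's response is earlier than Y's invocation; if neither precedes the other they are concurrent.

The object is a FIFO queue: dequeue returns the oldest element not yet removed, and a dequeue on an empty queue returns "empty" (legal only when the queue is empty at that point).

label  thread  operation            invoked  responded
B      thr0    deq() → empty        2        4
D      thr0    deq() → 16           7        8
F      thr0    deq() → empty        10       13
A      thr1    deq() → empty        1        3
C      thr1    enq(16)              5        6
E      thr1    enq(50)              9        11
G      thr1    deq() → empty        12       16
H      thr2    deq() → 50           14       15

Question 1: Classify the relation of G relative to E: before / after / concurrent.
G spans [12,16], E spans [9,11]
resp(E)=11 < inv(G)=12

after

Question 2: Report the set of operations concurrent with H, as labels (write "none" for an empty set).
concurrent with H ([14,15]): every op whose interval crosses 14..15
A [1,3]: before
B [2,4]: before
C [5,6]: before
D [7,8]: before
E [9,11]: before
F [10,13]: before
G [12,16]: concurrent

G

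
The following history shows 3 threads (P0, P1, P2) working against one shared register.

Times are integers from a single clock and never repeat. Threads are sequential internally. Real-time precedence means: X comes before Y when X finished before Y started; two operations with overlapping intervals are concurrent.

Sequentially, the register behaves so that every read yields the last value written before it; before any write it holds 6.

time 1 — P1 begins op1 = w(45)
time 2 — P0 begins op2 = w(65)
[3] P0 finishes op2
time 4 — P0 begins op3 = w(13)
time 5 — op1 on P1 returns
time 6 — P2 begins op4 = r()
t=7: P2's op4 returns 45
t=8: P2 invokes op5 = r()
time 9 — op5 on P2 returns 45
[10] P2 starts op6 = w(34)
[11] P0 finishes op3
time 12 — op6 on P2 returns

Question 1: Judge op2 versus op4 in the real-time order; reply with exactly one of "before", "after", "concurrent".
Answer: before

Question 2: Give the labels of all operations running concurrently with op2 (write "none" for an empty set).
Answer: op1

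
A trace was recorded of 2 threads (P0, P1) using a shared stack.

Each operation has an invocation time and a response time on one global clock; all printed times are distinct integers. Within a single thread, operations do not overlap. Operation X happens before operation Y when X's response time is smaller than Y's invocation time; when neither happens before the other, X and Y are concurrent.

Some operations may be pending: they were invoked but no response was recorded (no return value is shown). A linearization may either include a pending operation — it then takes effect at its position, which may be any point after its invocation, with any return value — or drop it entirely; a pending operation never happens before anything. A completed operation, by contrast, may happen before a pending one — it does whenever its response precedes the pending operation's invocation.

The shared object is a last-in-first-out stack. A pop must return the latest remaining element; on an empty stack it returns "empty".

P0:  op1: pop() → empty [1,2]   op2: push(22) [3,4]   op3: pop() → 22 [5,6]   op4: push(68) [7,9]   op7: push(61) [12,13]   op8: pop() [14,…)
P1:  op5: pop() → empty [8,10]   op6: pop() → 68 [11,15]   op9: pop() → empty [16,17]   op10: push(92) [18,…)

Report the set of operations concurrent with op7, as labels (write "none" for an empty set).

op6

concurrent with op7 ([12,13]): every op whose interval crosses 12..13
op1 [1,2]: before
op2 [3,4]: before
op3 [5,6]: before
op4 [7,9]: before
op5 [8,10]: before
op6 [11,15]: concurrent
op8 [14,…): after
op9 [16,17]: after
op10 [18,…): after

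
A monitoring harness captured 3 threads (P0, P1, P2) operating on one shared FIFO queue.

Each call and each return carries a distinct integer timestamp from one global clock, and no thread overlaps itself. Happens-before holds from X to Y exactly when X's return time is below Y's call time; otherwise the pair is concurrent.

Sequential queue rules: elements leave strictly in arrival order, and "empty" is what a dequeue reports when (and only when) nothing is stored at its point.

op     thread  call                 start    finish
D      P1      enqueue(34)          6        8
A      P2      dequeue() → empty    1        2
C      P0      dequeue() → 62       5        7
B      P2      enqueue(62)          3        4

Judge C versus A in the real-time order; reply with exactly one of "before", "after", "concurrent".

C spans [5,7], A spans [1,2]
resp(A)=2 < inv(C)=5

after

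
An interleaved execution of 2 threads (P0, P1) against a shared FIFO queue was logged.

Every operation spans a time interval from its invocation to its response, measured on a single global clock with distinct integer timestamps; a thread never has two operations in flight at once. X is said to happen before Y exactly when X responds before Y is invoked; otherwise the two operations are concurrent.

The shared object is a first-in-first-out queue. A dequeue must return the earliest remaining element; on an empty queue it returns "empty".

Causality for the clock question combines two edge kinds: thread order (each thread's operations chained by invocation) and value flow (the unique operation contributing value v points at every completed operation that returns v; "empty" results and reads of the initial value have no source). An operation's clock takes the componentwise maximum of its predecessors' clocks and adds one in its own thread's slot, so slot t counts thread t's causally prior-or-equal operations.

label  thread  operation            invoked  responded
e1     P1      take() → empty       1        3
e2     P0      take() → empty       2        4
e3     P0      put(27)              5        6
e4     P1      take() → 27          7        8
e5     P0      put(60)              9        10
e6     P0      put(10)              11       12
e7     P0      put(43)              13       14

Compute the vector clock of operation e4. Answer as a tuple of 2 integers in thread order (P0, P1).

(2, 2)

root op e1, invoked 1: fresh clock plus P1's own tick → (0, 1)
root op e2, invoked 2: fresh clock plus P0's own tick → (1, 0)
VC(e3, invoked at 5): max of VC(e2)=(1, 0), then +1 on thread P0 → (2, 0)
VC(e5, invoked at 9): max of VC(e3)=(2, 0), then +1 on thread P0 → (3, 0)
VC(e4, invoked at 7): max of VC(e1)=(0, 1), VC(e3)=(2, 0), then +1 on thread P1 → (2, 2)
VC(e6, invoked at 11): max of VC(e5)=(3, 0), then +1 on thread P0 → (4, 0)
VC(e7, invoked at 13): max of VC(e6)=(4, 0), then +1 on thread P0 → (5, 0)
target: VC(e4) = (2, 2)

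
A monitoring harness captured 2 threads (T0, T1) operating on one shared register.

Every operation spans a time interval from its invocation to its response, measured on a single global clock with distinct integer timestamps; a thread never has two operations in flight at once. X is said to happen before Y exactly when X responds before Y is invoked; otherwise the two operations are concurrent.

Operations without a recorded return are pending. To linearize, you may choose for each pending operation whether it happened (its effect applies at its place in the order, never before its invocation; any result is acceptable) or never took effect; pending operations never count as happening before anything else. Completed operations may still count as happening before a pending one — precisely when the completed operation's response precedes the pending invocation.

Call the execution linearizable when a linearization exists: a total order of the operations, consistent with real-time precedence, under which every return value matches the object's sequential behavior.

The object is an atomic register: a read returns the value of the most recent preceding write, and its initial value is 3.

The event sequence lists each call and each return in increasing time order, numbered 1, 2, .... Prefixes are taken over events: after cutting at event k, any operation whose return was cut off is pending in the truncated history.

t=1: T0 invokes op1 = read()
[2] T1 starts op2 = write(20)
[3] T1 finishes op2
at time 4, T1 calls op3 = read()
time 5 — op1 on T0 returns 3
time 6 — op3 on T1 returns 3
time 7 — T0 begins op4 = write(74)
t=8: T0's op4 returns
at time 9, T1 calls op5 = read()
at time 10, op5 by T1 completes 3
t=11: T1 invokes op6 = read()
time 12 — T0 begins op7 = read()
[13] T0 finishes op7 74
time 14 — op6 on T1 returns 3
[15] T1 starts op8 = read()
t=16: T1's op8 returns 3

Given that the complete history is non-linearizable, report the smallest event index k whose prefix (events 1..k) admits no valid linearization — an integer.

events 1..5 are still linearizable — one witness is op1, op2:
step 1: op1 read() → 3 — value 3
step 2: op2 write(20) — value 20
adding event 6 (op3 responds at 6) leaves no legal real-time order
e.g. op1, op2, op3: illegal at step 3, since op3 read() → 3 cannot apply there
e.g. op2, op1, op3: illegal at step 2, since op1 read() → 3 cannot apply there

6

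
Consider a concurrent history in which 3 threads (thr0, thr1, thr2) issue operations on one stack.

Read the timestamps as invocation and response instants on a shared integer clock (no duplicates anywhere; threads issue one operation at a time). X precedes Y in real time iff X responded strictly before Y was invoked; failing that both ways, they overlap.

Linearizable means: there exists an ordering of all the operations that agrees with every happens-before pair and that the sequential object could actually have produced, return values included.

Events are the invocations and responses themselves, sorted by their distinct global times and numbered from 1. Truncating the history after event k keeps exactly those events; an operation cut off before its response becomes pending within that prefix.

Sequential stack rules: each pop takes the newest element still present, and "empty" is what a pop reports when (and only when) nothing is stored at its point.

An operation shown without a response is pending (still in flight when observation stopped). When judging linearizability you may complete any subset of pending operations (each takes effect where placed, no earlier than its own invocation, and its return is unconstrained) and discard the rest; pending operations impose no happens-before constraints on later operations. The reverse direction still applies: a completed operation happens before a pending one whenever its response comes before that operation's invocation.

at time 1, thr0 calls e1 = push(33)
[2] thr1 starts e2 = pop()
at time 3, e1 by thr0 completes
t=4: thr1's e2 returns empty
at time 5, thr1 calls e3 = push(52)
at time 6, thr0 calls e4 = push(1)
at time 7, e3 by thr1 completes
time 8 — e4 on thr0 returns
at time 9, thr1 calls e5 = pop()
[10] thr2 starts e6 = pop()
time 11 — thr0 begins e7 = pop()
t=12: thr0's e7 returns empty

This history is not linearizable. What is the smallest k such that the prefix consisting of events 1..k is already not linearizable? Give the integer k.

12

events 1..11 are linearizable, e.g. via e2, e1, e3, e4:
after step 1 (e2 pop() → empty): stack <>
after step 2 (e1 push(33)): stack <33>
after step 3 (e3 push(52)): stack <33,52>
after step 4 (e4 push(1)): stack <33,52,1>
with event 12 included (e7 responding at time 12), all real-time-consistent orders fail
include/drop combinations of the 2 pending operations (e5, e6) were all tried; none helps
sample order e1, e2, e3, e4, e7 (pending dropped) stalls at step 2 — e2 pop() → empty has no legal effect
sample order e1, e2, e4, e3, e7 (pending dropped) stalls at step 2 — e2 pop() → empty has no legal effect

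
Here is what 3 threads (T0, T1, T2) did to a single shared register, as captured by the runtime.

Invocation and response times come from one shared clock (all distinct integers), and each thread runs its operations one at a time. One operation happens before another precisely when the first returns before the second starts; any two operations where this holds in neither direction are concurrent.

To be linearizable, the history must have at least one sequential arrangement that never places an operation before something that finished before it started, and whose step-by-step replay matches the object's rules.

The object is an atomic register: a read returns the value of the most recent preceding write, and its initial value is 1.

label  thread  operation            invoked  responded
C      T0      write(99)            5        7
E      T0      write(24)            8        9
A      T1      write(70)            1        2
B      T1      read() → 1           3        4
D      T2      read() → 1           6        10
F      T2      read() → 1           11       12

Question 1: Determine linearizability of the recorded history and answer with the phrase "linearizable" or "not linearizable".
not linearizable

through event 3 a valid linearization exists; event 4 (B responding at time 4) ends that
the sole real-time-consistent order of 2 completed operations fails the register replay
e.g. A, B: illegal at step 2, since B read() → 1 cannot apply there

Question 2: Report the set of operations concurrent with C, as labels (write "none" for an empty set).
D

concurrent with C ([5,7]): every op whose interval crosses 5..7
A [1,2]: before
B [3,4]: before
D [6,10]: concurrent
E [8,9]: after
F [11,12]: after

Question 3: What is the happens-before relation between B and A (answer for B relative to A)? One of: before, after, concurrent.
after

B spans [3,4], A spans [1,2]
resp(A)=2 < inv(B)=3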